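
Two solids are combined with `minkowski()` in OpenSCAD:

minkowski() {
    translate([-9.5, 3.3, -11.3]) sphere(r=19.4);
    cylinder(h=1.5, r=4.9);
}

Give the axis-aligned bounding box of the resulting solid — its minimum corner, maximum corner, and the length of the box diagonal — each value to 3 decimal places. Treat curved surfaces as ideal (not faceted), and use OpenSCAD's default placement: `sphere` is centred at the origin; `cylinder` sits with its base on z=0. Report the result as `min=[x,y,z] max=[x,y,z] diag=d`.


min=[-33.800,-21.000,-30.700] max=[14.800,27.600,9.600] diag=79.674

A = translate([-9.5, 3.3, -11.3]) sphere(r=19.4) → bbox [-28.9,-16.1,-30.7] .. [9.9,22.7,8.1]
B = cylinder(h=1.5, r=4.9) → bbox [-4.9,-4.9,0] .. [4.9,4.9,1.5]
lo = A.lo+B.lo = [-28.9-4.9, -16.1-4.9, -30.7+0] = [-33.800,-21.000,-30.700]
hi = A.hi+B.hi = [9.9+4.9, 22.7+4.9, 8.1+1.5] = [14.800,27.600,9.600]
diag = √(48.6²+48.6²+40.3²) = √6348.01 = 79.674


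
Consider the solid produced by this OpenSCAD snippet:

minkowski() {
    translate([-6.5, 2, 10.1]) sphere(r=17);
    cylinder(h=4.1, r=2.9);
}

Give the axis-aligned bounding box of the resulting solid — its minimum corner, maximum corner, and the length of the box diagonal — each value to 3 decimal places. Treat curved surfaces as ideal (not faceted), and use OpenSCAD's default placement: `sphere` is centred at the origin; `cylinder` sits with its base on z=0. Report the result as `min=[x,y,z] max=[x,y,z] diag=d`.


min=[-26.400,-17.900,-6.900] max=[13.400,21.900,31.200] diag=67.968

A = translate([-6.5, 2, 10.1]) sphere(r=17) → bbox [-23.5,-15,-6.9] .. [10.5,19,27.1]
B = cylinder(h=4.1, r=2.9) → bbox [-2.9,-2.9,0] .. [2.9,2.9,4.1]
lo = A.lo+B.lo = [-23.5-2.9, -15-2.9, -6.9+0] = [-26.400,-17.900,-6.900]
hi = A.hi+B.hi = [10.5+2.9, 19+2.9, 27.1+4.1] = [13.400,21.900,31.200]
diag = √(39.8²+39.8²+38.1²) = √4619.69 = 67.968


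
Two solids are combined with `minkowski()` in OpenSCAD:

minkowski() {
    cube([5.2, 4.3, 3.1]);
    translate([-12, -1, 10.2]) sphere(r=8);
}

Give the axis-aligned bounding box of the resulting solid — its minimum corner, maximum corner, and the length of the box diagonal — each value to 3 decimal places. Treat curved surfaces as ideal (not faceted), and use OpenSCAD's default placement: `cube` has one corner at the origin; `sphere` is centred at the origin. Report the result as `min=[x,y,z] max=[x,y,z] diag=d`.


A = translate([-12, -1, 10.2]) sphere(r=8) → bbox [-20,-9,2.2] .. [-4,7,18.2]
B = cube([5.2, 4.3, 3.1]) → bbox [0,0,0] .. [5.2,4.3,3.1]
lo = A.lo+B.lo = [-20+0, -9+0, 2.2+0] = [-20.000,-9.000,2.200]
hi = A.hi+B.hi = [-4+5.2, 7+4.3, 18.2+3.1] = [1.200,11.300,21.300]
diag = √(21.2²+20.3²+19.1²) = √1226.34 = 35.019

min=[-20.000,-9.000,2.200] max=[1.200,11.300,21.300] diag=35.019


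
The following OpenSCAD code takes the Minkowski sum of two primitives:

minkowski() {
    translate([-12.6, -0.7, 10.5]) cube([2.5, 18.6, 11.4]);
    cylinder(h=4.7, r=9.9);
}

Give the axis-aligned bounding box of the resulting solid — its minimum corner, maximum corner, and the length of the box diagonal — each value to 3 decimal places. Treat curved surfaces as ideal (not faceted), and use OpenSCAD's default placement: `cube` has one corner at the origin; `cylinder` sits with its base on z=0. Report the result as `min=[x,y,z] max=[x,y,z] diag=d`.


A = translate([-12.6, -0.7, 10.5]) cube([2.5, 18.6, 11.4]) → bbox [-12.6,-0.7,10.5] .. [-10.1,17.9,21.9]
B = cylinder(h=4.7, r=9.9) → bbox [-9.9,-9.9,0] .. [9.9,9.9,4.7]
lo = A.lo+B.lo = [-12.6-9.9, -0.7-9.9, 10.5+0] = [-22.500,-10.600,10.500]
hi = A.hi+B.hi = [-10.1+9.9, 17.9+9.9, 21.9+4.7] = [-0.200,27.800,26.600]
diag = √(22.3²+38.4²+16.1²) = √2231.06 = 47.234

min=[-22.500,-10.600,10.500] max=[-0.200,27.800,26.600] diag=47.234


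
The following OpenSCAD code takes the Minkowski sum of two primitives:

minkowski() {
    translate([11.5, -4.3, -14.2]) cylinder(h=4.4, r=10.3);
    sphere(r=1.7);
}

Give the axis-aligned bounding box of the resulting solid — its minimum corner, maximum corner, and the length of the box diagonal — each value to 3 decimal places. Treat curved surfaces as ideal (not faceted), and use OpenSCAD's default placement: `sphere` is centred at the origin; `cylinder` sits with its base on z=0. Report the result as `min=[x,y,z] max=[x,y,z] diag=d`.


A = translate([11.5, -4.3, -14.2]) cylinder(h=4.4, r=10.3) → bbox [1.2,-14.6,-14.2] .. [21.8,6,-9.8]
B = sphere(r=1.7) → bbox [-1.7,-1.7,-1.7] .. [1.7,1.7,1.7]
lo = A.lo+B.lo = [1.2-1.7, -14.6-1.7, -14.2-1.7] = [-0.500,-16.300,-15.900]
hi = A.hi+B.hi = [21.8+1.7, 6+1.7, -9.8+1.7] = [23.500,7.700,-8.100]
diag = √(24²+24²+7.8²) = √1212.84 = 34.826

min=[-0.500,-16.300,-15.900] max=[23.500,7.700,-8.100] diag=34.826


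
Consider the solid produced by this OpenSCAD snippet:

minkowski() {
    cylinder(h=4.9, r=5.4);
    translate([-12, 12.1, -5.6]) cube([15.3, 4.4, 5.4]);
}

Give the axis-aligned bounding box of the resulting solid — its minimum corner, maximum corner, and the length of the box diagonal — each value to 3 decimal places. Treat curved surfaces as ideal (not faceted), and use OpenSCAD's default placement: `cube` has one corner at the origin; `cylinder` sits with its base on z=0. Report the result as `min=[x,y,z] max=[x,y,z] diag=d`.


min=[-17.400,6.700,-5.600] max=[8.700,21.900,4.700] diag=31.911

A = translate([-12, 12.1, -5.6]) cube([15.3, 4.4, 5.4]) → bbox [-12,12.1,-5.6] .. [3.3,16.5,-0.2]
B = cylinder(h=4.9, r=5.4) → bbox [-5.4,-5.4,0] .. [5.4,5.4,4.9]
lo = A.lo+B.lo = [-12-5.4, 12.1-5.4, -5.6+0] = [-17.400,6.700,-5.600]
hi = A.hi+B.hi = [3.3+5.4, 16.5+5.4, -0.2+4.9] = [8.700,21.900,4.700]
diag = √(26.1²+15.2²+10.3²) = √1018.34 = 31.911


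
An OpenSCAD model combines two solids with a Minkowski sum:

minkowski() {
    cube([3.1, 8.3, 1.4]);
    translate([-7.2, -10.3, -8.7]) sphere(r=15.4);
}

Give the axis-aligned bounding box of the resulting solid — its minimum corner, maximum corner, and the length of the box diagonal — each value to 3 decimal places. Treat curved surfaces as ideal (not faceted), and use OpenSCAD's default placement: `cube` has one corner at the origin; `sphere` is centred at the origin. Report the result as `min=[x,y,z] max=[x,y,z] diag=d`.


min=[-22.600,-25.700,-24.100] max=[11.300,13.400,8.100] diag=60.950

A = translate([-7.2, -10.3, -8.7]) sphere(r=15.4) → bbox [-22.6,-25.7,-24.1] .. [8.2,5.1,6.7]
B = cube([3.1, 8.3, 1.4]) → bbox [0,0,0] .. [3.1,8.3,1.4]
lo = A.lo+B.lo = [-22.6+0, -25.7+0, -24.1+0] = [-22.600,-25.700,-24.100]
hi = A.hi+B.hi = [8.2+3.1, 5.1+8.3, 6.7+1.4] = [11.300,13.400,8.100]
diag = √(33.9²+39.1²+32.2²) = √3714.86 = 60.950


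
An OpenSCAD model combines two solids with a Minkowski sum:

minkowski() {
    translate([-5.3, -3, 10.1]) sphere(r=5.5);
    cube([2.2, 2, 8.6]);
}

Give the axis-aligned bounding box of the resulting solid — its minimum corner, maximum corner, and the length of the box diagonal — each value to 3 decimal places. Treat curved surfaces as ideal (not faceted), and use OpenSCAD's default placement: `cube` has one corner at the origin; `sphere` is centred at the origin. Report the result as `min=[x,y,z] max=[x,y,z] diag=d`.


min=[-10.800,-8.500,4.600] max=[2.400,4.500,24.200] diag=26.970

A = translate([-5.3, -3, 10.1]) sphere(r=5.5) → bbox [-10.8,-8.5,4.6] .. [0.2,2.5,15.6]
B = cube([2.2, 2, 8.6]) → bbox [0,0,0] .. [2.2,2,8.6]
lo = A.lo+B.lo = [-10.8+0, -8.5+0, 4.6+0] = [-10.800,-8.500,4.600]
hi = A.hi+B.hi = [0.2+2.2, 2.5+2, 15.6+8.6] = [2.400,4.500,24.200]
diag = √(13.2²+13²+19.6²) = √727.4 = 26.970


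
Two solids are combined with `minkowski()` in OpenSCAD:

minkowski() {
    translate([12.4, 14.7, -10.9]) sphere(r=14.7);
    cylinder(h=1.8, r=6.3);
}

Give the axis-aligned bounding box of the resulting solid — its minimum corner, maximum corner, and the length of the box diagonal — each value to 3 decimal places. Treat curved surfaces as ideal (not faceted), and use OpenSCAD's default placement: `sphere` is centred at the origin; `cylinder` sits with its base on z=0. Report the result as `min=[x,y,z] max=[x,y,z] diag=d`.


min=[-8.600,-6.300,-25.600] max=[33.400,35.700,5.600] diag=67.093

A = translate([12.4, 14.7, -10.9]) sphere(r=14.7) → bbox [-2.3,0,-25.6] .. [27.1,29.4,3.8]
B = cylinder(h=1.8, r=6.3) → bbox [-6.3,-6.3,0] .. [6.3,6.3,1.8]
lo = A.lo+B.lo = [-2.3-6.3, 0-6.3, -25.6+0] = [-8.600,-6.300,-25.600]
hi = A.hi+B.hi = [27.1+6.3, 29.4+6.3, 3.8+1.8] = [33.400,35.700,5.600]
diag = √(42²+42²+31.2²) = √4501.44 = 67.093


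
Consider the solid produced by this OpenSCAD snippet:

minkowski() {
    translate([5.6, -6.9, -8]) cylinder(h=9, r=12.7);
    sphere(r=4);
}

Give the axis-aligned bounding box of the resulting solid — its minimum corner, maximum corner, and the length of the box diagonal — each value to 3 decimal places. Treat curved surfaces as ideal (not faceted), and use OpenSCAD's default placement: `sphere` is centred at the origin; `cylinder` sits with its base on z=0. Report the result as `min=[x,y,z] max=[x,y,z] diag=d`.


min=[-11.100,-23.600,-12.000] max=[22.300,9.800,5.000] diag=50.201

A = translate([5.6, -6.9, -8]) cylinder(h=9, r=12.7) → bbox [-7.1,-19.6,-8] .. [18.3,5.8,1]
B = sphere(r=4) → bbox [-4,-4,-4] .. [4,4,4]
lo = A.lo+B.lo = [-7.1-4, -19.6-4, -8-4] = [-11.100,-23.600,-12.000]
hi = A.hi+B.hi = [18.3+4, 5.8+4, 1+4] = [22.300,9.800,5.000]
diag = √(33.4²+33.4²+17²) = √2520.12 = 50.201


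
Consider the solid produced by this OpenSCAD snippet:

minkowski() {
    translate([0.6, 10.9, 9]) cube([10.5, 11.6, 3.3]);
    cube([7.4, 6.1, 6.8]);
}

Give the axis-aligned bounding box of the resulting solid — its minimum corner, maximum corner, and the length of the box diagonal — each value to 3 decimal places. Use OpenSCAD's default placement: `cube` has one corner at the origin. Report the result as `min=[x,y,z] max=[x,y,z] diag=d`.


min=[0.600,10.900,9.000] max=[18.500,28.600,19.100] diag=27.124

A = translate([0.6, 10.9, 9]) cube([10.5, 11.6, 3.3]) → bbox [0.6,10.9,9] .. [11.1,22.5,12.3]
B = cube([7.4, 6.1, 6.8]) → bbox [0,0,0] .. [7.4,6.1,6.8]
lo = A.lo+B.lo = [0.6+0, 10.9+0, 9+0] = [0.600,10.900,9.000]
hi = A.hi+B.hi = [11.1+7.4, 22.5+6.1, 12.3+6.8] = [18.500,28.600,19.100]
diag = √(17.9²+17.7²+10.1²) = √735.71 = 27.124


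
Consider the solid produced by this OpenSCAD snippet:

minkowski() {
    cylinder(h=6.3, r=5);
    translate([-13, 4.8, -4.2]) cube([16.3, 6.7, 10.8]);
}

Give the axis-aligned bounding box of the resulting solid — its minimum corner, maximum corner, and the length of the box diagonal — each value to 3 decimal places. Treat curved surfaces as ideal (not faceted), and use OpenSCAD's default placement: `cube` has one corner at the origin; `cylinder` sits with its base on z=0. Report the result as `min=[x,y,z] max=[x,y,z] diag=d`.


min=[-18.000,-0.200,-4.200] max=[8.300,16.500,12.900] diag=35.539

A = translate([-13, 4.8, -4.2]) cube([16.3, 6.7, 10.8]) → bbox [-13,4.8,-4.2] .. [3.3,11.5,6.6]
B = cylinder(h=6.3, r=5) → bbox [-5,-5,0] .. [5,5,6.3]
lo = A.lo+B.lo = [-13-5, 4.8-5, -4.2+0] = [-18.000,-0.200,-4.200]
hi = A.hi+B.hi = [3.3+5, 11.5+5, 6.6+6.3] = [8.300,16.500,12.900]
diag = √(26.3²+16.7²+17.1²) = √1262.99 = 35.539


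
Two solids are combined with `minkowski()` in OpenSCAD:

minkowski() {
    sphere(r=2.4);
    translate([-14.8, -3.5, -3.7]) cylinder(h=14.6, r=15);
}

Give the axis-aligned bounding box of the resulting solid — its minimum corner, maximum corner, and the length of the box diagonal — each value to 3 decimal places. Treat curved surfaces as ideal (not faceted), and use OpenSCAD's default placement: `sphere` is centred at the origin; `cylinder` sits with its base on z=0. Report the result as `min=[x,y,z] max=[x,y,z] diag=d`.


A = translate([-14.8, -3.5, -3.7]) cylinder(h=14.6, r=15) → bbox [-29.8,-18.5,-3.7] .. [0.2,11.5,10.9]
B = sphere(r=2.4) → bbox [-2.4,-2.4,-2.4] .. [2.4,2.4,2.4]
lo = A.lo+B.lo = [-29.8-2.4, -18.5-2.4, -3.7-2.4] = [-32.200,-20.900,-6.100]
hi = A.hi+B.hi = [0.2+2.4, 11.5+2.4, 10.9+2.4] = [2.600,13.900,13.300]
diag = √(34.8²+34.8²+19.4²) = √2798.44 = 52.900

min=[-32.200,-20.900,-6.100] max=[2.600,13.900,13.300] diag=52.900


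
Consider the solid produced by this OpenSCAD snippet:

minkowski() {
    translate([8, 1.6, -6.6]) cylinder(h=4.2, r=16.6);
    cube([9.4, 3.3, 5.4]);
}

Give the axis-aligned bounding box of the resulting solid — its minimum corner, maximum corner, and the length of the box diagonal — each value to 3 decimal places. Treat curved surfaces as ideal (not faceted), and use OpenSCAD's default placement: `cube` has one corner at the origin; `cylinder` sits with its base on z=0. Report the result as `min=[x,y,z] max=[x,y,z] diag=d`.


A = translate([8, 1.6, -6.6]) cylinder(h=4.2, r=16.6) → bbox [-8.6,-15,-6.6] .. [24.6,18.2,-2.4]
B = cube([9.4, 3.3, 5.4]) → bbox [0,0,0] .. [9.4,3.3,5.4]
lo = A.lo+B.lo = [-8.6+0, -15+0, -6.6+0] = [-8.600,-15.000,-6.600]
hi = A.hi+B.hi = [24.6+9.4, 18.2+3.3, -2.4+5.4] = [34.000,21.500,3.000]
diag = √(42.6²+36.5²+9.6²) = √3239.17 = 56.914

min=[-8.600,-15.000,-6.600] max=[34.000,21.500,3.000] diag=56.914


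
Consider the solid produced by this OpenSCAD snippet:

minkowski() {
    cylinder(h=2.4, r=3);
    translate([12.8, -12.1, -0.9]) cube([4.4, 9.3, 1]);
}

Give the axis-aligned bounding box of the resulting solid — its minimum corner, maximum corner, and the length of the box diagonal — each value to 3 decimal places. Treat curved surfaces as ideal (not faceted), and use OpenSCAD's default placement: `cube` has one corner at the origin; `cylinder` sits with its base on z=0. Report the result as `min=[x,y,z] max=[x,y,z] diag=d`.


A = translate([12.8, -12.1, -0.9]) cube([4.4, 9.3, 1]) → bbox [12.8,-12.1,-0.9] .. [17.2,-2.8,0.1]
B = cylinder(h=2.4, r=3) → bbox [-3,-3,0] .. [3,3,2.4]
lo = A.lo+B.lo = [12.8-3, -12.1-3, -0.9+0] = [9.800,-15.100,-0.900]
hi = A.hi+B.hi = [17.2+3, -2.8+3, 0.1+2.4] = [20.200,0.200,2.500]
diag = √(10.4²+15.3²+3.4²) = √353.81 = 18.810

min=[9.800,-15.100,-0.900] max=[20.200,0.200,2.500] diag=18.810


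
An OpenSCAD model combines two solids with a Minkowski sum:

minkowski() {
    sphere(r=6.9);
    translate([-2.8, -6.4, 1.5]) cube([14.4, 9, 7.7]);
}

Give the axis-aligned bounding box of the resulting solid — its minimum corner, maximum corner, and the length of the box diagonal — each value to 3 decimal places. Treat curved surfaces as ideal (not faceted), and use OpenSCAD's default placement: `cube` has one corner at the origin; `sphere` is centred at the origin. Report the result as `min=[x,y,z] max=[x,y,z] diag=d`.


min=[-9.700,-13.300,-5.400] max=[18.500,9.500,16.100] diag=42.158

A = translate([-2.8, -6.4, 1.5]) cube([14.4, 9, 7.7]) → bbox [-2.8,-6.4,1.5] .. [11.6,2.6,9.2]
B = sphere(r=6.9) → bbox [-6.9,-6.9,-6.9] .. [6.9,6.9,6.9]
lo = A.lo+B.lo = [-2.8-6.9, -6.4-6.9, 1.5-6.9] = [-9.700,-13.300,-5.400]
hi = A.hi+B.hi = [11.6+6.9, 2.6+6.9, 9.2+6.9] = [18.500,9.500,16.100]
diag = √(28.2²+22.8²+21.5²) = √1777.33 = 42.158


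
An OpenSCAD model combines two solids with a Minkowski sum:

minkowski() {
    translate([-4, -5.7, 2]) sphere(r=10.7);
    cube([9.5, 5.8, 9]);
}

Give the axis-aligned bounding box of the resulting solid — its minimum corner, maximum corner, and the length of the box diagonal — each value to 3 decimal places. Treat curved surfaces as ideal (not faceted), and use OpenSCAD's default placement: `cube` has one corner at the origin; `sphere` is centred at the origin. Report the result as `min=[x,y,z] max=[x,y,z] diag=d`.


A = translate([-4, -5.7, 2]) sphere(r=10.7) → bbox [-14.7,-16.4,-8.7] .. [6.7,5,12.7]
B = cube([9.5, 5.8, 9]) → bbox [0,0,0] .. [9.5,5.8,9]
lo = A.lo+B.lo = [-14.7+0, -16.4+0, -8.7+0] = [-14.700,-16.400,-8.700]
hi = A.hi+B.hi = [6.7+9.5, 5+5.8, 12.7+9] = [16.200,10.800,21.700]
diag = √(30.9²+27.2²+30.4²) = √2618.81 = 51.174

min=[-14.700,-16.400,-8.700] max=[16.200,10.800,21.700] diag=51.174


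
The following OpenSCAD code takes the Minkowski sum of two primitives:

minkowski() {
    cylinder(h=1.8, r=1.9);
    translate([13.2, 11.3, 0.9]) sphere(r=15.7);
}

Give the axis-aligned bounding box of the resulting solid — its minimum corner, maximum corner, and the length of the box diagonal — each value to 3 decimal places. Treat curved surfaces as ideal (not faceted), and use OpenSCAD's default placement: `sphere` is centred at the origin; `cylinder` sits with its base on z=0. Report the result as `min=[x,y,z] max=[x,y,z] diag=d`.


min=[-4.400,-6.300,-14.800] max=[30.800,28.900,18.400] diag=59.836

A = translate([13.2, 11.3, 0.9]) sphere(r=15.7) → bbox [-2.5,-4.4,-14.8] .. [28.9,27,16.6]
B = cylinder(h=1.8, r=1.9) → bbox [-1.9,-1.9,0] .. [1.9,1.9,1.8]
lo = A.lo+B.lo = [-2.5-1.9, -4.4-1.9, -14.8+0] = [-4.400,-6.300,-14.800]
hi = A.hi+B.hi = [28.9+1.9, 27+1.9, 16.6+1.8] = [30.800,28.900,18.400]
diag = √(35.2²+35.2²+33.2²) = √3580.32 = 59.836


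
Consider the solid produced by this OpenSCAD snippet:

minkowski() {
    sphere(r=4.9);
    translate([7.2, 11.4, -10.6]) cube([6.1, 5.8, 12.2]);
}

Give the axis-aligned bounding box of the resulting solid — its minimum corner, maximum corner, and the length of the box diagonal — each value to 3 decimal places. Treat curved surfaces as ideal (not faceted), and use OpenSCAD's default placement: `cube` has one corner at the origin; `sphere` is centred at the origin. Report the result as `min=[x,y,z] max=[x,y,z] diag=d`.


A = translate([7.2, 11.4, -10.6]) cube([6.1, 5.8, 12.2]) → bbox [7.2,11.4,-10.6] .. [13.3,17.2,1.6]
B = sphere(r=4.9) → bbox [-4.9,-4.9,-4.9] .. [4.9,4.9,4.9]
lo = A.lo+B.lo = [7.2-4.9, 11.4-4.9, -10.6-4.9] = [2.300,6.500,-15.500]
hi = A.hi+B.hi = [13.3+4.9, 17.2+4.9, 1.6+4.9] = [18.200,22.100,6.500]
diag = √(15.9²+15.6²+22²) = √980.17 = 31.308

min=[2.300,6.500,-15.500] max=[18.200,22.100,6.500] diag=31.308


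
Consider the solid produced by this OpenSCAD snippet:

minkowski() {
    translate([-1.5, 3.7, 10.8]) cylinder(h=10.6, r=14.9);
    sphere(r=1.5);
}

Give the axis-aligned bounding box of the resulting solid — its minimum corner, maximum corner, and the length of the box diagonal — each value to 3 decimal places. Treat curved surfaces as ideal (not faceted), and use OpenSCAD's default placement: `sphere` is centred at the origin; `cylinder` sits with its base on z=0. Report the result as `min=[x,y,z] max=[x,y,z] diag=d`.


min=[-17.900,-12.700,9.300] max=[14.900,20.100,22.900] diag=48.339

A = translate([-1.5, 3.7, 10.8]) cylinder(h=10.6, r=14.9) → bbox [-16.4,-11.2,10.8] .. [13.4,18.6,21.4]
B = sphere(r=1.5) → bbox [-1.5,-1.5,-1.5] .. [1.5,1.5,1.5]
lo = A.lo+B.lo = [-16.4-1.5, -11.2-1.5, 10.8-1.5] = [-17.900,-12.700,9.300]
hi = A.hi+B.hi = [13.4+1.5, 18.6+1.5, 21.4+1.5] = [14.900,20.100,22.900]
diag = √(32.8²+32.8²+13.6²) = √2336.64 = 48.339


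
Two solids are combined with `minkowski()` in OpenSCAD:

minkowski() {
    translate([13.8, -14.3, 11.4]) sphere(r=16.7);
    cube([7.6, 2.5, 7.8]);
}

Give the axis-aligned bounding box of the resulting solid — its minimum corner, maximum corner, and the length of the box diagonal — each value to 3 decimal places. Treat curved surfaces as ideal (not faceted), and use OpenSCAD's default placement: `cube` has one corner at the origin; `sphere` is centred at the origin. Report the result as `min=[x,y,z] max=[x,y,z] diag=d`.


A = translate([13.8, -14.3, 11.4]) sphere(r=16.7) → bbox [-2.9,-31,-5.3] .. [30.5,2.4,28.1]
B = cube([7.6, 2.5, 7.8]) → bbox [0,0,0] .. [7.6,2.5,7.8]
lo = A.lo+B.lo = [-2.9+0, -31+0, -5.3+0] = [-2.900,-31.000,-5.300]
hi = A.hi+B.hi = [30.5+7.6, 2.4+2.5, 28.1+7.8] = [38.100,4.900,35.900]
diag = √(41²+35.9²+41.2²) = √4667.25 = 68.317

min=[-2.900,-31.000,-5.300] max=[38.100,4.900,35.900] diag=68.317


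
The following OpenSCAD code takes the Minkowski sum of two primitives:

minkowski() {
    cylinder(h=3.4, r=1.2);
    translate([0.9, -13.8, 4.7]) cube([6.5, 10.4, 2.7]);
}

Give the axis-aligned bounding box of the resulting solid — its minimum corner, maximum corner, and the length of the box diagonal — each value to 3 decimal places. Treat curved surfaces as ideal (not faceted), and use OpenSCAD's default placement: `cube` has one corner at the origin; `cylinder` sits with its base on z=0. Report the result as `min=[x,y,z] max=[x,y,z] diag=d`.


A = translate([0.9, -13.8, 4.7]) cube([6.5, 10.4, 2.7]) → bbox [0.9,-13.8,4.7] .. [7.4,-3.4,7.4]
B = cylinder(h=3.4, r=1.2) → bbox [-1.2,-1.2,0] .. [1.2,1.2,3.4]
lo = A.lo+B.lo = [0.9-1.2, -13.8-1.2, 4.7+0] = [-0.300,-15.000,4.700]
hi = A.hi+B.hi = [7.4+1.2, -3.4+1.2, 7.4+3.4] = [8.600,-2.200,10.800]
diag = √(8.9²+12.8²+6.1²) = √280.26 = 16.741

min=[-0.300,-15.000,4.700] max=[8.600,-2.200,10.800] diag=16.741


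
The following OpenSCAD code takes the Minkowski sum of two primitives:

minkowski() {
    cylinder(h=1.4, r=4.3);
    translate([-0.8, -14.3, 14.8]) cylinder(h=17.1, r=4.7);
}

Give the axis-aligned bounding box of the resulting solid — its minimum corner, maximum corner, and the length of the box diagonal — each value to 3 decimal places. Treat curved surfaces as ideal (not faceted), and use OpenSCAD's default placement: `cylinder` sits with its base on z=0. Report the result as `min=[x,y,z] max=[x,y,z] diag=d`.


min=[-9.800,-23.300,14.800] max=[8.200,-5.300,33.300] diag=31.468

A = translate([-0.8, -14.3, 14.8]) cylinder(h=17.1, r=4.7) → bbox [-5.5,-19,14.8] .. [3.9,-9.6,31.9]
B = cylinder(h=1.4, r=4.3) → bbox [-4.3,-4.3,0] .. [4.3,4.3,1.4]
lo = A.lo+B.lo = [-5.5-4.3, -19-4.3, 14.8+0] = [-9.800,-23.300,14.800]
hi = A.hi+B.hi = [3.9+4.3, -9.6+4.3, 31.9+1.4] = [8.200,-5.300,33.300]
diag = √(18²+18²+18.5²) = √990.25 = 31.468


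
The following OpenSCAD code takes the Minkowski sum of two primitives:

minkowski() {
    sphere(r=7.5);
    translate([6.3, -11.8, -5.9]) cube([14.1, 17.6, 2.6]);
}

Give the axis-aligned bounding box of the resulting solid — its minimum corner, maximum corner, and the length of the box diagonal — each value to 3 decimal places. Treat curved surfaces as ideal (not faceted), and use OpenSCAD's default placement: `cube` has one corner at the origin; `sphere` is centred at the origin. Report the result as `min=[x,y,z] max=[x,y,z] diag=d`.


min=[-1.200,-19.300,-13.400] max=[27.900,13.300,4.200] diag=47.110

A = translate([6.3, -11.8, -5.9]) cube([14.1, 17.6, 2.6]) → bbox [6.3,-11.8,-5.9] .. [20.4,5.8,-3.3]
B = sphere(r=7.5) → bbox [-7.5,-7.5,-7.5] .. [7.5,7.5,7.5]
lo = A.lo+B.lo = [6.3-7.5, -11.8-7.5, -5.9-7.5] = [-1.200,-19.300,-13.400]
hi = A.hi+B.hi = [20.4+7.5, 5.8+7.5, -3.3+7.5] = [27.900,13.300,4.200]
diag = √(29.1²+32.6²+17.6²) = √2219.33 = 47.110


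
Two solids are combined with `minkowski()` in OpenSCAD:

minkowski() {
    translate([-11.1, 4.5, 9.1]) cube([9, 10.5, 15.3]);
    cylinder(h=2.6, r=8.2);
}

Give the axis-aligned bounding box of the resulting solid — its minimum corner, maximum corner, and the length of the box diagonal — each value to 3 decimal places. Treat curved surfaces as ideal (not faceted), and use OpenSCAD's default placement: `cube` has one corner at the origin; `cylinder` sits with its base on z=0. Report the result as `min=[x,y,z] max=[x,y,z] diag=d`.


A = translate([-11.1, 4.5, 9.1]) cube([9, 10.5, 15.3]) → bbox [-11.1,4.5,9.1] .. [-2.1,15,24.4]
B = cylinder(h=2.6, r=8.2) → bbox [-8.2,-8.2,0] .. [8.2,8.2,2.6]
lo = A.lo+B.lo = [-11.1-8.2, 4.5-8.2, 9.1+0] = [-19.300,-3.700,9.100]
hi = A.hi+B.hi = [-2.1+8.2, 15+8.2, 24.4+2.6] = [6.100,23.200,27.000]
diag = √(25.4²+26.9²+17.9²) = √1689.18 = 41.100

min=[-19.300,-3.700,9.100] max=[6.100,23.200,27.000] diag=41.100


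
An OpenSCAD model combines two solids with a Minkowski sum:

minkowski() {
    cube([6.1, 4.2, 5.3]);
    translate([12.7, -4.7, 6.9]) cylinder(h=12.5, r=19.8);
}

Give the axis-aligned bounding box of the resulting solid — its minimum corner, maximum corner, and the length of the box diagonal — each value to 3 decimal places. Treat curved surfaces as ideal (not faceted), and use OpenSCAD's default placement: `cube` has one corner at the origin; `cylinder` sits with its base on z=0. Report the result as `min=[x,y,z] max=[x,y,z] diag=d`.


min=[-7.100,-24.500,6.900] max=[38.600,19.300,24.700] diag=65.755

A = translate([12.7, -4.7, 6.9]) cylinder(h=12.5, r=19.8) → bbox [-7.1,-24.5,6.9] .. [32.5,15.1,19.4]
B = cube([6.1, 4.2, 5.3]) → bbox [0,0,0] .. [6.1,4.2,5.3]
lo = A.lo+B.lo = [-7.1+0, -24.5+0, 6.9+0] = [-7.100,-24.500,6.900]
hi = A.hi+B.hi = [32.5+6.1, 15.1+4.2, 19.4+5.3] = [38.600,19.300,24.700]
diag = √(45.7²+43.8²+17.8²) = √4323.77 = 65.755


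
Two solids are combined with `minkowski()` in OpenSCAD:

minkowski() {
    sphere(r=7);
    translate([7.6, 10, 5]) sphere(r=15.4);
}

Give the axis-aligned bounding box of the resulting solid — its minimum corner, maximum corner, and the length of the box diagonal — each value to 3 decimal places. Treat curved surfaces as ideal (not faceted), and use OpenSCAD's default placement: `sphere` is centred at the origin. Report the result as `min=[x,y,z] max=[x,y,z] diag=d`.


A = translate([7.6, 10, 5]) sphere(r=15.4) → bbox [-7.8,-5.4,-10.4] .. [23,25.4,20.4]
B = sphere(r=7) → bbox [-7,-7,-7] .. [7,7,7]
lo = A.lo+B.lo = [-7.8-7, -5.4-7, -10.4-7] = [-14.800,-12.400,-17.400]
hi = A.hi+B.hi = [23+7, 25.4+7, 20.4+7] = [30.000,32.400,27.400]
diag = √(44.8²+44.8²+44.8²) = √6021.12 = 77.596

min=[-14.800,-12.400,-17.400] max=[30.000,32.400,27.400] diag=77.596


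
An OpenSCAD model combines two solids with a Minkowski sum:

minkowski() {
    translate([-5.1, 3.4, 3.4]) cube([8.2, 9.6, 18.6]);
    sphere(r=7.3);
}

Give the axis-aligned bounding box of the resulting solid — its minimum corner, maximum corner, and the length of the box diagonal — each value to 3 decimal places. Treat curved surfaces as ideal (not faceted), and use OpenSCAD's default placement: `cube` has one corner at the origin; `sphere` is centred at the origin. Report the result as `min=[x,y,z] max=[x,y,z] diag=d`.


A = translate([-5.1, 3.4, 3.4]) cube([8.2, 9.6, 18.6]) → bbox [-5.1,3.4,3.4] .. [3.1,13,22]
B = sphere(r=7.3) → bbox [-7.3,-7.3,-7.3] .. [7.3,7.3,7.3]
lo = A.lo+B.lo = [-5.1-7.3, 3.4-7.3, 3.4-7.3] = [-12.400,-3.900,-3.900]
hi = A.hi+B.hi = [3.1+7.3, 13+7.3, 22+7.3] = [10.400,20.300,29.300]
diag = √(22.8²+24.2²+33.2²) = √2207.72 = 46.986

min=[-12.400,-3.900,-3.900] max=[10.400,20.300,29.300] diag=46.986


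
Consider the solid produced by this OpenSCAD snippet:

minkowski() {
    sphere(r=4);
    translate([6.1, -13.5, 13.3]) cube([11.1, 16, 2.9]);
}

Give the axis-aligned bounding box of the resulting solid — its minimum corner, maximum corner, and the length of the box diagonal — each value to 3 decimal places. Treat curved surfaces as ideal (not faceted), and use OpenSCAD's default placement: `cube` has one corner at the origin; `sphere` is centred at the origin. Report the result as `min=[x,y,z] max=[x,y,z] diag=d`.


A = translate([6.1, -13.5, 13.3]) cube([11.1, 16, 2.9]) → bbox [6.1,-13.5,13.3] .. [17.2,2.5,16.2]
B = sphere(r=4) → bbox [-4,-4,-4] .. [4,4,4]
lo = A.lo+B.lo = [6.1-4, -13.5-4, 13.3-4] = [2.100,-17.500,9.300]
hi = A.hi+B.hi = [17.2+4, 2.5+4, 16.2+4] = [21.200,6.500,20.200]
diag = √(19.1²+24²+10.9²) = √1059.62 = 32.552

min=[2.100,-17.500,9.300] max=[21.200,6.500,20.200] diag=32.552


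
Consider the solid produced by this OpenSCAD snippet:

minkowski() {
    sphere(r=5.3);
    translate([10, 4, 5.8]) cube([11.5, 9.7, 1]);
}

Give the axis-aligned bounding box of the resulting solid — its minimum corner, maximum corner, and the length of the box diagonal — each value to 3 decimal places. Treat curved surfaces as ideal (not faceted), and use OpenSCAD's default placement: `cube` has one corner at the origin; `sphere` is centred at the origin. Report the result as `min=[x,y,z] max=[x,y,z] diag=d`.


min=[4.700,-1.300,0.500] max=[26.800,19.000,12.100] diag=32.172

A = translate([10, 4, 5.8]) cube([11.5, 9.7, 1]) → bbox [10,4,5.8] .. [21.5,13.7,6.8]
B = sphere(r=5.3) → bbox [-5.3,-5.3,-5.3] .. [5.3,5.3,5.3]
lo = A.lo+B.lo = [10-5.3, 4-5.3, 5.8-5.3] = [4.700,-1.300,0.500]
hi = A.hi+B.hi = [21.5+5.3, 13.7+5.3, 6.8+5.3] = [26.800,19.000,12.100]
diag = √(22.1²+20.3²+11.6²) = √1035.06 = 32.172


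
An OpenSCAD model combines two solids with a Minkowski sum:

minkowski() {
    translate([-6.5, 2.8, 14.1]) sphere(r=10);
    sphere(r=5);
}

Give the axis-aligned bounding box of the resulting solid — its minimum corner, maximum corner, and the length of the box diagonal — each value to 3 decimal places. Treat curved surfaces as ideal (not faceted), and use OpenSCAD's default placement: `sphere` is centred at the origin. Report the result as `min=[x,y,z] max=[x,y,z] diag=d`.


A = translate([-6.5, 2.8, 14.1]) sphere(r=10) → bbox [-16.5,-7.2,4.1] .. [3.5,12.8,24.1]
B = sphere(r=5) → bbox [-5,-5,-5] .. [5,5,5]
lo = A.lo+B.lo = [-16.5-5, -7.2-5, 4.1-5] = [-21.500,-12.200,-0.900]
hi = A.hi+B.hi = [3.5+5, 12.8+5, 24.1+5] = [8.500,17.800,29.100]
diag = √(30²+30²+30²) = √2700 = 51.962

min=[-21.500,-12.200,-0.900] max=[8.500,17.800,29.100] diag=51.962


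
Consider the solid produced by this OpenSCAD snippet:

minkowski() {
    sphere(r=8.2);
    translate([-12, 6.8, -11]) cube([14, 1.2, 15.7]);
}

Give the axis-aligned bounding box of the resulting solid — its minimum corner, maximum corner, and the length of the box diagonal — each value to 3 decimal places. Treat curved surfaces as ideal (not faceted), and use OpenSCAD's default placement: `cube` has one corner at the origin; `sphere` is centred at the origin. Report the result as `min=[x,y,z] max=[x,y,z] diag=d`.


A = translate([-12, 6.8, -11]) cube([14, 1.2, 15.7]) → bbox [-12,6.8,-11] .. [2,8,4.7]
B = sphere(r=8.2) → bbox [-8.2,-8.2,-8.2] .. [8.2,8.2,8.2]
lo = A.lo+B.lo = [-12-8.2, 6.8-8.2, -11-8.2] = [-20.200,-1.400,-19.200]
hi = A.hi+B.hi = [2+8.2, 8+8.2, 4.7+8.2] = [10.200,16.200,12.900]
diag = √(30.4²+17.6²+32.1²) = √2264.33 = 47.585

min=[-20.200,-1.400,-19.200] max=[10.200,16.200,12.900] diag=47.585


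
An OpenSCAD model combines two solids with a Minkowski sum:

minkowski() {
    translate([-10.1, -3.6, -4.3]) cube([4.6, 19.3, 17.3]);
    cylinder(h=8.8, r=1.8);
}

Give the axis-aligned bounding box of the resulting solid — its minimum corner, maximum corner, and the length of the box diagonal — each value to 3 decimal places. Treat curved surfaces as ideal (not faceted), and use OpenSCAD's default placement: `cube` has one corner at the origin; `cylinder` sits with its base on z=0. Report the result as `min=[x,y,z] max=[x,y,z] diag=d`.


min=[-11.900,-5.400,-4.300] max=[-3.700,17.500,21.800] diag=35.677

A = translate([-10.1, -3.6, -4.3]) cube([4.6, 19.3, 17.3]) → bbox [-10.1,-3.6,-4.3] .. [-5.5,15.7,13]
B = cylinder(h=8.8, r=1.8) → bbox [-1.8,-1.8,0] .. [1.8,1.8,8.8]
lo = A.lo+B.lo = [-10.1-1.8, -3.6-1.8, -4.3+0] = [-11.900,-5.400,-4.300]
hi = A.hi+B.hi = [-5.5+1.8, 15.7+1.8, 13+8.8] = [-3.700,17.500,21.800]
diag = √(8.2²+22.9²+26.1²) = √1272.86 = 35.677


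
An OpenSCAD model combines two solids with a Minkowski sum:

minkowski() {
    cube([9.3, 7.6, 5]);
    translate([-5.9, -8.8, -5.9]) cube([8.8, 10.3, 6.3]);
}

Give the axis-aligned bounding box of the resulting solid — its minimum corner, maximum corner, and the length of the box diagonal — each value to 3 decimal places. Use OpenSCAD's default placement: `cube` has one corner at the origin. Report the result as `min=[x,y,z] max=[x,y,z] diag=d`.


min=[-5.900,-8.800,-5.900] max=[12.200,9.100,5.400] diag=27.852

A = translate([-5.9, -8.8, -5.9]) cube([8.8, 10.3, 6.3]) → bbox [-5.9,-8.8,-5.9] .. [2.9,1.5,0.4]
B = cube([9.3, 7.6, 5]) → bbox [0,0,0] .. [9.3,7.6,5]
lo = A.lo+B.lo = [-5.9+0, -8.8+0, -5.9+0] = [-5.900,-8.800,-5.900]
hi = A.hi+B.hi = [2.9+9.3, 1.5+7.6, 0.4+5] = [12.200,9.100,5.400]
diag = √(18.1²+17.9²+11.3²) = √775.71 = 27.852


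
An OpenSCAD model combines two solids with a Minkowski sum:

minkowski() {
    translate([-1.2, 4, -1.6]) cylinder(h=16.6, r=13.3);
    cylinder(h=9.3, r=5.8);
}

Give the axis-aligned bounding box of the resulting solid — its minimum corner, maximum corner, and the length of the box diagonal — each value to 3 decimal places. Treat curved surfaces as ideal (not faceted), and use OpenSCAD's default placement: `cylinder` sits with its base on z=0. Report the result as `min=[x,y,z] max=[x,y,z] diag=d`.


min=[-20.300,-15.100,-1.600] max=[17.900,23.100,24.300] diag=59.911

A = translate([-1.2, 4, -1.6]) cylinder(h=16.6, r=13.3) → bbox [-14.5,-9.3,-1.6] .. [12.1,17.3,15]
B = cylinder(h=9.3, r=5.8) → bbox [-5.8,-5.8,0] .. [5.8,5.8,9.3]
lo = A.lo+B.lo = [-14.5-5.8, -9.3-5.8, -1.6+0] = [-20.300,-15.100,-1.600]
hi = A.hi+B.hi = [12.1+5.8, 17.3+5.8, 15+9.3] = [17.900,23.100,24.300]
diag = √(38.2²+38.2²+25.9²) = √3589.29 = 59.911


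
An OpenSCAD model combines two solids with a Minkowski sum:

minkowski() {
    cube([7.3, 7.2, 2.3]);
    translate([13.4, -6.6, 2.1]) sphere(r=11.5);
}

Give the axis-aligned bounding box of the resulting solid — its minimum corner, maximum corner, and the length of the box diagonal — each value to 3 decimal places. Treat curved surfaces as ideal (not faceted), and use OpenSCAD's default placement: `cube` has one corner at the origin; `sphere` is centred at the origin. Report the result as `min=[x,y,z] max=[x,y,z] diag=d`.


A = translate([13.4, -6.6, 2.1]) sphere(r=11.5) → bbox [1.9,-18.1,-9.4] .. [24.9,4.9,13.6]
B = cube([7.3, 7.2, 2.3]) → bbox [0,0,0] .. [7.3,7.2,2.3]
lo = A.lo+B.lo = [1.9+0, -18.1+0, -9.4+0] = [1.900,-18.100,-9.400]
hi = A.hi+B.hi = [24.9+7.3, 4.9+7.2, 13.6+2.3] = [32.200,12.100,15.900]
diag = √(30.3²+30.2²+25.3²) = √2470.22 = 49.701

min=[1.900,-18.100,-9.400] max=[32.200,12.100,15.900] diag=49.701


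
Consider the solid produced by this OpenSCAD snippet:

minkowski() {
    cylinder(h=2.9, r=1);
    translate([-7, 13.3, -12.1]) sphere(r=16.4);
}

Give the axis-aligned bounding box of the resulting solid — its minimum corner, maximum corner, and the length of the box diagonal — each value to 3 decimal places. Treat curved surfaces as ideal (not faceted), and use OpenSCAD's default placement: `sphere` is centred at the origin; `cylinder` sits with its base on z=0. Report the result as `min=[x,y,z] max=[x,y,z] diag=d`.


A = translate([-7, 13.3, -12.1]) sphere(r=16.4) → bbox [-23.4,-3.1,-28.5] .. [9.4,29.7,4.3]
B = cylinder(h=2.9, r=1) → bbox [-1,-1,0] .. [1,1,2.9]
lo = A.lo+B.lo = [-23.4-1, -3.1-1, -28.5+0] = [-24.400,-4.100,-28.500]
hi = A.hi+B.hi = [9.4+1, 29.7+1, 4.3+2.9] = [10.400,30.700,7.200]
diag = √(34.8²+34.8²+35.7²) = √3696.57 = 60.799

min=[-24.400,-4.100,-28.500] max=[10.400,30.700,7.200] diag=60.799


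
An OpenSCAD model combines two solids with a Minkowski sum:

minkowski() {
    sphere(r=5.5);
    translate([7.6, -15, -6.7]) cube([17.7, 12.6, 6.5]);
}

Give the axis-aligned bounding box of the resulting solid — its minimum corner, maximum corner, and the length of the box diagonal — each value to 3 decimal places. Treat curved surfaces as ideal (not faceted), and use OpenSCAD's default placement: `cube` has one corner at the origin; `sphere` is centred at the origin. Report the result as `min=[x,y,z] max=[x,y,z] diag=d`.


A = translate([7.6, -15, -6.7]) cube([17.7, 12.6, 6.5]) → bbox [7.6,-15,-6.7] .. [25.3,-2.4,-0.2]
B = sphere(r=5.5) → bbox [-5.5,-5.5,-5.5] .. [5.5,5.5,5.5]
lo = A.lo+B.lo = [7.6-5.5, -15-5.5, -6.7-5.5] = [2.100,-20.500,-12.200]
hi = A.hi+B.hi = [25.3+5.5, -2.4+5.5, -0.2+5.5] = [30.800,3.100,5.300]
diag = √(28.7²+23.6²+17.5²) = √1686.9 = 41.072

min=[2.100,-20.500,-12.200] max=[30.800,3.100,5.300] diag=41.072


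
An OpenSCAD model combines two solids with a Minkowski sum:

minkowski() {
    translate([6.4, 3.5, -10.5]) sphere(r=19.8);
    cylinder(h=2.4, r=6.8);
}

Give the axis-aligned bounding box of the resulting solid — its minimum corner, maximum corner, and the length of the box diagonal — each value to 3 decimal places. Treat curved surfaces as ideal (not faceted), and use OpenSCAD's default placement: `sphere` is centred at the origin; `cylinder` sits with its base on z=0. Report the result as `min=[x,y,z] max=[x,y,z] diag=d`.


A = translate([6.4, 3.5, -10.5]) sphere(r=19.8) → bbox [-13.4,-16.3,-30.3] .. [26.2,23.3,9.3]
B = cylinder(h=2.4, r=6.8) → bbox [-6.8,-6.8,0] .. [6.8,6.8,2.4]
lo = A.lo+B.lo = [-13.4-6.8, -16.3-6.8, -30.3+0] = [-20.200,-23.100,-30.300]
hi = A.hi+B.hi = [26.2+6.8, 23.3+6.8, 9.3+2.4] = [33.000,30.100,11.700]
diag = √(53.2²+53.2²+42²) = √7424.48 = 86.165

min=[-20.200,-23.100,-30.300] max=[33.000,30.100,11.700] diag=86.165


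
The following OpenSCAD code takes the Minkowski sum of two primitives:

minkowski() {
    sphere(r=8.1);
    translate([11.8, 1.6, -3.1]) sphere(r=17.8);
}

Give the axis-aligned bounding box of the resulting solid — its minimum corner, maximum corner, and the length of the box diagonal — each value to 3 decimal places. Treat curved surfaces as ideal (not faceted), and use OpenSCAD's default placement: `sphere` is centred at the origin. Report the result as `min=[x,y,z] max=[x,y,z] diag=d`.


A = translate([11.8, 1.6, -3.1]) sphere(r=17.8) → bbox [-6,-16.2,-20.9] .. [29.6,19.4,14.7]
B = sphere(r=8.1) → bbox [-8.1,-8.1,-8.1] .. [8.1,8.1,8.1]
lo = A.lo+B.lo = [-6-8.1, -16.2-8.1, -20.9-8.1] = [-14.100,-24.300,-29.000]
hi = A.hi+B.hi = [29.6+8.1, 19.4+8.1, 14.7+8.1] = [37.700,27.500,22.800]
diag = √(51.8²+51.8²+51.8²) = √8049.72 = 89.720

min=[-14.100,-24.300,-29.000] max=[37.700,27.500,22.800] diag=89.720


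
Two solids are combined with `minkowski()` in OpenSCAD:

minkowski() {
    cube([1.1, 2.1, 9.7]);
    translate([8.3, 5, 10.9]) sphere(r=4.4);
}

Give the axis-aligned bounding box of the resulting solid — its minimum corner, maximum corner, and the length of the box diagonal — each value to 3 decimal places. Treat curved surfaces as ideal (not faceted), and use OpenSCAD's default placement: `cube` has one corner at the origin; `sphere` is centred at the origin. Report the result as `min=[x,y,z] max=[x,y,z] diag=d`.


A = translate([8.3, 5, 10.9]) sphere(r=4.4) → bbox [3.9,0.6,6.5] .. [12.7,9.4,15.3]
B = cube([1.1, 2.1, 9.7]) → bbox [0,0,0] .. [1.1,2.1,9.7]
lo = A.lo+B.lo = [3.9+0, 0.6+0, 6.5+0] = [3.900,0.600,6.500]
hi = A.hi+B.hi = [12.7+1.1, 9.4+2.1, 15.3+9.7] = [13.800,11.500,25.000]
diag = √(9.9²+10.9²+18.5²) = √559.07 = 23.645

min=[3.900,0.600,6.500] max=[13.800,11.500,25.000] diag=23.645


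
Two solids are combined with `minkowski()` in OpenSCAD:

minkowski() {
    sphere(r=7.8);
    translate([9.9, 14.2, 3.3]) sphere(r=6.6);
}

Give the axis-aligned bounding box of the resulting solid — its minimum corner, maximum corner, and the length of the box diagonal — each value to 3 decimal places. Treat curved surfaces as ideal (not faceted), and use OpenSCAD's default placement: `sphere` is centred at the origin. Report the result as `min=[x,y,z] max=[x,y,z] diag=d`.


min=[-4.500,-0.200,-11.100] max=[24.300,28.600,17.700] diag=49.883

A = translate([9.9, 14.2, 3.3]) sphere(r=6.6) → bbox [3.3,7.6,-3.3] .. [16.5,20.8,9.9]
B = sphere(r=7.8) → bbox [-7.8,-7.8,-7.8] .. [7.8,7.8,7.8]
lo = A.lo+B.lo = [3.3-7.8, 7.6-7.8, -3.3-7.8] = [-4.500,-0.200,-11.100]
hi = A.hi+B.hi = [16.5+7.8, 20.8+7.8, 9.9+7.8] = [24.300,28.600,17.700]
diag = √(28.8²+28.8²+28.8²) = √2488.32 = 49.883


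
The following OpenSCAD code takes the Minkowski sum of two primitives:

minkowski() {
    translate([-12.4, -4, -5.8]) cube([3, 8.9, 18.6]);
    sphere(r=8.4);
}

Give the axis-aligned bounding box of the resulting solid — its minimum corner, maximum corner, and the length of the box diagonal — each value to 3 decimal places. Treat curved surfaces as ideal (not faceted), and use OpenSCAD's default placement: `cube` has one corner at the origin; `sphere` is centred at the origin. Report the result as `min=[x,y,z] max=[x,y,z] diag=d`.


min=[-20.800,-12.400,-14.200] max=[-1.000,13.300,21.200] diag=48.018

A = translate([-12.4, -4, -5.8]) cube([3, 8.9, 18.6]) → bbox [-12.4,-4,-5.8] .. [-9.4,4.9,12.8]
B = sphere(r=8.4) → bbox [-8.4,-8.4,-8.4] .. [8.4,8.4,8.4]
lo = A.lo+B.lo = [-12.4-8.4, -4-8.4, -5.8-8.4] = [-20.800,-12.400,-14.200]
hi = A.hi+B.hi = [-9.4+8.4, 4.9+8.4, 12.8+8.4] = [-1.000,13.300,21.200]
diag = √(19.8²+25.7²+35.4²) = √2305.69 = 48.018
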